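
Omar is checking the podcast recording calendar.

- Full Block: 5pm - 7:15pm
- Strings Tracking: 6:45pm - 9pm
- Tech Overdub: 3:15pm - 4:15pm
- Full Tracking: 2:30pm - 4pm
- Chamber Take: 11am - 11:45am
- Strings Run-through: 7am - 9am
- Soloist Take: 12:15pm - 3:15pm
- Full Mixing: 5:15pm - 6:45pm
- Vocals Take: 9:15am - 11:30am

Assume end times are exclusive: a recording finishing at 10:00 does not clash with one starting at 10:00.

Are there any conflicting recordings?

Sorted by start: Strings Run-through, Vocals Take, Chamber Take, Soloist Take, Full Tracking, Tech Overdub, Full Block, Full Mixing, Strings Tracking.
Vocals Take starts after Strings Run-through ends, so Strings Run-through has no further overlaps.
Chamber Take starts before Vocals Take ends → Vocals Take and Chamber Take overlap.
That's a conflict, so the schedule is not conflict-free.

Yes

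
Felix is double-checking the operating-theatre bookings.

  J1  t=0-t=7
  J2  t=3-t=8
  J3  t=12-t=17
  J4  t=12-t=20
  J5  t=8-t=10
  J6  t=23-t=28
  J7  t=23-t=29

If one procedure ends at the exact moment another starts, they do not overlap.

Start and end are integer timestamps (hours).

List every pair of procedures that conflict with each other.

Sorted by start: J1, J2, J5, J3, J4, J6, J7.
J2 starts before J1 ends → J1 and J2 overlap.
J5 starts after J1 ends; J1 is clear from here.
J5 starts exactly when J2 ends (back-to-back, no overlap); J2 is clear from here.
J3 starts after J5 ends; J5 is clear from here.
J4 starts before J3 ends → J3 and J4 overlap.
J6 starts after J3 ends; J3 is clear from here.
J6 starts after J4 ends; J4 is clear from here.
J7 starts before J6 ends → J6 and J7 overlap.

J1 & J2, J3 & J4, J6 & J7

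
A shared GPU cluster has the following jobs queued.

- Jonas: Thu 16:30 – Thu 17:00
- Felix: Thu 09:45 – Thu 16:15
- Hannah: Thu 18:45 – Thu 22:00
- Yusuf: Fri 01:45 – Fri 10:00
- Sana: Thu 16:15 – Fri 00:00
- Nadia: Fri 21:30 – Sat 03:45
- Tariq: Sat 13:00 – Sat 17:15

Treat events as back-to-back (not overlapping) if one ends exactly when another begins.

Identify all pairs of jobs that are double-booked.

Hannah & Sana, Jonas & Sana

Sorted by start: Felix, Sana, Jonas, Hannah, Yusuf, Nadia, Tariq.
Sana starts exactly when Felix ends (back-to-back, no overlap) — done with Felix.
Jonas starts before Sana ends → Sana and Jonas overlap.
Hannah starts before Sana ends → Sana and Hannah overlap.
Yusuf starts after Sana ends — done with Sana.
Hannah starts after Jonas ends — done with Jonas.
Yusuf starts after Hannah ends — done with Hannah.
Nadia starts after Yusuf ends — done with Yusuf.
Tariq starts after Nadia ends.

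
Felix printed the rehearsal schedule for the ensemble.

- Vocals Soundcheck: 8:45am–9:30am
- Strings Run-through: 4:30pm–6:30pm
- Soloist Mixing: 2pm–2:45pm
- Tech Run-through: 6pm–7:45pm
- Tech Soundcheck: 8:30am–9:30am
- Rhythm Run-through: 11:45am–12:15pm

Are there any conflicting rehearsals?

Sorted by start: Tech Soundcheck, Vocals Soundcheck, Rhythm Run-through, Soloist Mixing, Strings Run-through, Tech Run-through.
Vocals Soundcheck starts before Tech Soundcheck ends → Tech Soundcheck and Vocals Soundcheck overlap.
That's a conflict, so the schedule is not conflict-free.

Yes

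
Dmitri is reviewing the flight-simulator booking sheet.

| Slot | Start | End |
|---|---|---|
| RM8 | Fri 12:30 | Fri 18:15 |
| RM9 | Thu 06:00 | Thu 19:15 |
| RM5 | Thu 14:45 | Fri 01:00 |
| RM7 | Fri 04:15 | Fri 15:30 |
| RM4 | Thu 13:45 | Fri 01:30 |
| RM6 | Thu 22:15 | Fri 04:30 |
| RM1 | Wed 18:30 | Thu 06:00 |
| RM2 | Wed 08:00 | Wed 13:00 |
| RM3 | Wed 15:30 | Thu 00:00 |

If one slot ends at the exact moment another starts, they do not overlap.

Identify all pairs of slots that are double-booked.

Sorted by start: RM2, RM3, RM1, RM9, RM4, RM5, RM6, RM7, RM8.
RM3 starts after RM2 ends, so nothing later overlaps RM2 either.
RM1 starts before RM3 ends → RM3 and RM1 overlap.
RM9 starts after RM3 ends, so nothing later overlaps RM3 either.
RM9 starts exactly when RM1 ends (back-to-back, no overlap), so nothing later overlaps RM1 either.
RM4 starts before RM9 ends → RM9 and RM4 overlap.
RM5 starts before RM9 ends → RM9 and RM5 overlap.
RM6 starts after RM9 ends, so nothing later overlaps RM9 either.
RM5 starts before RM4 ends → RM4 and RM5 overlap.
RM6 starts before RM4 ends → RM4 and RM6 overlap.
RM7 starts after RM4 ends, so nothing later overlaps RM4 either.
RM6 starts before RM5 ends → RM5 and RM6 overlap.
RM7 starts after RM5 ends, so nothing later overlaps RM5 either.
RM7 starts before RM6 ends → RM6 and RM7 overlap.
RM8 starts after RM6 ends.
RM8 starts before RM7 ends → RM7 and RM8 overlap.

RM1 & RM3, RM4 & RM5, RM4 & RM6, RM4 & RM9, RM5 & RM6, RM5 & RM9, RM6 & RM7, RM7 & RM8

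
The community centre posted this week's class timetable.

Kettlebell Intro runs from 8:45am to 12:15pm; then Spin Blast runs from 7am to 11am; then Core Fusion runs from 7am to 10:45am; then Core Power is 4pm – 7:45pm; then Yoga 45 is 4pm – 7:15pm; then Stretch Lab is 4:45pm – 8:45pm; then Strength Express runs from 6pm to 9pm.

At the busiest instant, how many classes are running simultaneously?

Walk through starts and ends in time order (an end at T is processed before a start at T):
7am start Core Fusion → 1
7am start Spin Blast → 2
8:45am start Kettlebell Intro → 3
10:45am end Core Fusion → 2
11am end Spin Blast → 1
12:15pm end Kettlebell Intro → 0
4pm start Core Power → 1
4pm start Yoga 45 → 2
4:45pm start Stretch Lab → 3
6pm start Strength Express → 4
7:15pm end Yoga 45 → 3
7:45pm end Core Power → 2
8:45pm end Stretch Lab → 1
9pm end Strength Express → 0
Peak is 4, at 6pm (Core Power, Strength Express, Stretch Lab, Yoga 45).

4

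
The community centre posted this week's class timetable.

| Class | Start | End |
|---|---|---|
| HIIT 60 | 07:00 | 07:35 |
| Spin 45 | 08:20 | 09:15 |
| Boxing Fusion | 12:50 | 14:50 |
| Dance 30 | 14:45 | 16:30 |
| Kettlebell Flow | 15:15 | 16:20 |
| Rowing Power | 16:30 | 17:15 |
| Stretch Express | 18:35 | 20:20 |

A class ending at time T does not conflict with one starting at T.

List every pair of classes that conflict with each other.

Sorted by start: HIIT 60, Spin 45, Boxing Fusion, Dance 30, Kettlebell Flow, Rowing Power, Stretch Express.
Spin 45 starts after HIIT 60 ends, so nothing later overlaps HIIT 60 either.
Boxing Fusion starts after Spin 45 ends, so nothing later overlaps Spin 45 either.
Dance 30 starts before Boxing Fusion ends → Boxing Fusion and Dance 30 overlap.
Kettlebell Flow starts after Boxing Fusion ends, so nothing later overlaps Boxing Fusion either.
Kettlebell Flow starts before Dance 30 ends → Dance 30 and Kettlebell Flow overlap.
Rowing Power starts exactly when Dance 30 ends (back-to-back, no overlap), so nothing later overlaps Dance 30 either.
Rowing Power starts after Kettlebell Flow ends, so nothing later overlaps Kettlebell Flow either.
Stretch Express starts after Rowing Power ends.

Boxing Fusion & Dance 30, Dance 30 & Kettlebell Flow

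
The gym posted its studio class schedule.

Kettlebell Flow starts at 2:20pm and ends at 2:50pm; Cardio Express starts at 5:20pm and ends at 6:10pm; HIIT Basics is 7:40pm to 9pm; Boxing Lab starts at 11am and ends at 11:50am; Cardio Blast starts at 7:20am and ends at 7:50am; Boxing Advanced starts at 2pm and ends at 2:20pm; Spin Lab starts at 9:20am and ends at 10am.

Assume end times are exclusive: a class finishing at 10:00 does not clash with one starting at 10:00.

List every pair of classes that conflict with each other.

none

Sorted by start: Cardio Blast, Spin Lab, Boxing Lab, Boxing Advanced, Kettlebell Flow, Cardio Express, HIIT Basics.
Spin Lab starts after Cardio Blast ends, so nothing later overlaps Cardio Blast either.
Boxing Lab starts after Spin Lab ends, so nothing later overlaps Spin Lab either.
Boxing Advanced starts after Boxing Lab ends, so nothing later overlaps Boxing Lab either.
Kettlebell Flow starts exactly when Boxing Advanced ends (back-to-back, no overlap), so nothing later overlaps Boxing Advanced either.
Cardio Express starts after Kettlebell Flow ends, so nothing later overlaps Kettlebell Flow either.
HIIT Basics starts after Cardio Express ends.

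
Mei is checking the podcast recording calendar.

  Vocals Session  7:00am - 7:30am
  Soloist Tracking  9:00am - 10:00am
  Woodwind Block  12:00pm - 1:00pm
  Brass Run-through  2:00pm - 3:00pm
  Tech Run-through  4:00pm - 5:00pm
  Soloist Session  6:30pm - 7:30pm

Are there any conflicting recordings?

Two intervals overlap when each starts before the other ends.
Sorted by start: Vocals Session, Soloist Tracking, Woodwind Block, Brass Run-through, Tech Run-through, Soloist Session.
Soloist Tracking starts after Vocals Session ends; Vocals Session is clear from here.
Woodwind Block starts after Soloist Tracking ends; Soloist Tracking is clear from here.
Brass Run-through starts after Woodwind Block ends; Woodwind Block is clear from here.
Tech Run-through starts after Brass Run-through ends; Brass Run-through is clear from here.
Soloist Session starts after Tech Run-through ends.
Every pair is clear; the schedule has no overlaps.

No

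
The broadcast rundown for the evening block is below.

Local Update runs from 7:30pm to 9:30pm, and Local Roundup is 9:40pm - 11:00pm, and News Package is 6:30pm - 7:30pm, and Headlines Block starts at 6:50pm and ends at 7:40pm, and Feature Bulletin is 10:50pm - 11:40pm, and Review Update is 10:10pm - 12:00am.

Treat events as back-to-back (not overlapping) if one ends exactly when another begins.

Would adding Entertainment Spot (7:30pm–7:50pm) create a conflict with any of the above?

News Package: ends 7:30pm at or before Entertainment Spot starts 7:30pm → clear.
Headlines Block: starts 6:50pm before Entertainment Spot ends 7:50pm, and ends 7:40pm after Entertainment Spot starts 7:30pm → overlap.
Local Update: starts 7:30pm before Entertainment Spot ends 7:50pm, and ends 9:30pm after Entertainment Spot starts 7:30pm → overlap.
Local Roundup: starts 9:40pm at or after Entertainment Spot ends 7:50pm → clear.
Review Update: starts 10:10pm at or after Entertainment Spot ends 7:50pm → clear.
Feature Bulletin: starts 10:50pm at or after Entertainment Spot ends 7:50pm → clear.
Entertainment Spot overlaps Local Update, Headlines Block.

Yes — it overlaps Headlines Block, Local Update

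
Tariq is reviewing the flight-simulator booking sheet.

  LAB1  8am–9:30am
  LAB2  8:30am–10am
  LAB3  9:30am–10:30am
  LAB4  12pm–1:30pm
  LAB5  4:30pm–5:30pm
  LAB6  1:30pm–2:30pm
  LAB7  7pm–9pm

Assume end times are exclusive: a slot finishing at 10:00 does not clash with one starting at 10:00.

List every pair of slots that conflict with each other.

LAB1 & LAB2, LAB2 & LAB3

Sorted by start: LAB1, LAB2, LAB3, LAB4, LAB6, LAB5, LAB7.
LAB2 starts before LAB1 ends → LAB1 and LAB2 overlap.
LAB3 starts exactly when LAB1 ends (back-to-back, no overlap), so nothing later overlaps LAB1 either.
LAB3 starts before LAB2 ends → LAB2 and LAB3 overlap.
LAB4 starts after LAB2 ends, so nothing later overlaps LAB2 either.
LAB4 starts after LAB3 ends, so nothing later overlaps LAB3 either.
LAB6 starts exactly when LAB4 ends (back-to-back, no overlap), so nothing later overlaps LAB4 either.
LAB5 starts after LAB6 ends, so nothing later overlaps LAB6 either.
LAB7 starts after LAB5 ends.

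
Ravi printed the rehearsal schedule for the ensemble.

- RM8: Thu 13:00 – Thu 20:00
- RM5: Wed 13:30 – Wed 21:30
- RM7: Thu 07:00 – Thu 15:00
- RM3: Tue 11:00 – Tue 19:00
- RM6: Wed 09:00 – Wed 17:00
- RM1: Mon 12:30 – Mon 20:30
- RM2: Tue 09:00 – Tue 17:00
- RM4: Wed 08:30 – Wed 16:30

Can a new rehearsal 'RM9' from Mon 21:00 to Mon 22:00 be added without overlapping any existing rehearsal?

Yes — the slot is free

RM1: ends Mon 20:30 at or before RM9 starts Mon 21:00 → clear.
RM2: starts Tue 09:00 at or after RM9 ends Mon 22:00 → clear.
RM3: starts Tue 11:00 at or after RM9 ends Mon 22:00 → clear.
RM4: starts Wed 08:30 at or after RM9 ends Mon 22:00 → clear.
RM6: starts Wed 09:00 at or after RM9 ends Mon 22:00 → clear.
RM5: starts Wed 13:30 at or after RM9 ends Mon 22:00 → clear.
RM7: starts Thu 07:00 at or after RM9 ends Mon 22:00 → clear.
RM8: starts Thu 13:00 at or after RM9 ends Mon 22:00 → clear.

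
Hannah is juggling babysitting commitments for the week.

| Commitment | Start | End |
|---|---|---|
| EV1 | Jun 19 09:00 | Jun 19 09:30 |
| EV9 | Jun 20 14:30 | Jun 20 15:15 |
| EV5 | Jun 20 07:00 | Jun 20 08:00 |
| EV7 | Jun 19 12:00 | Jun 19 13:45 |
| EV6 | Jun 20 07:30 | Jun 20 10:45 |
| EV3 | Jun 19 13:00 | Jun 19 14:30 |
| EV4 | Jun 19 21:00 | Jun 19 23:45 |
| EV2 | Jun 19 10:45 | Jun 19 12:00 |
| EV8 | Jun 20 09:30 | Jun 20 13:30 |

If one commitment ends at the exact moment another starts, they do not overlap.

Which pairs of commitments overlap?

EV3 & EV7, EV5 & EV6, EV6 & EV8

Two intervals overlap when each starts before the other ends.
Sorted by start: EV1, EV2, EV7, EV3, EV4, EV5, EV6, EV8, EV9.
EV2 starts after EV1 ends — done with EV1.
EV7 starts exactly when EV2 ends (back-to-back, no overlap) — done with EV2.
EV3 starts before EV7 ends → EV7 and EV3 overlap.
EV4 starts after EV7 ends — done with EV7.
EV4 starts after EV3 ends — done with EV3.
EV5 starts after EV4 ends — done with EV4.
EV6 starts before EV5 ends → EV5 and EV6 overlap.
EV8 starts after EV5 ends — done with EV5.
EV8 starts before EV6 ends → EV6 and EV8 overlap.
EV9 starts after EV6 ends.
EV9 starts after EV8 ends.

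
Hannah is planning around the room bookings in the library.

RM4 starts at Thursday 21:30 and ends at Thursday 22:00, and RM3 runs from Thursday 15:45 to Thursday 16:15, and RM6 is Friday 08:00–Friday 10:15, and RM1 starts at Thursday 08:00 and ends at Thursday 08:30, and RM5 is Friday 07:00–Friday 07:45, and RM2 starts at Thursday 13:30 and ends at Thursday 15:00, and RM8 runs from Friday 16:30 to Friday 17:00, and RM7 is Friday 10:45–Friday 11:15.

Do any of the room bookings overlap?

Sorted by start: RM1, RM2, RM3, RM4, RM5, RM6, RM7, RM8.
RM2 starts after RM1 ends, so RM1 has no further overlaps.
RM3 starts after RM2 ends, so RM2 has no further overlaps.
RM4 starts after RM3 ends, so RM3 has no further overlaps.
RM5 starts after RM4 ends, so RM4 has no further overlaps.
RM6 starts after RM5 ends, so RM5 has no further overlaps.
RM7 starts after RM6 ends, so RM6 has no further overlaps.
RM8 starts after RM7 ends.
Every pair is clear; the schedule has no overlaps.

No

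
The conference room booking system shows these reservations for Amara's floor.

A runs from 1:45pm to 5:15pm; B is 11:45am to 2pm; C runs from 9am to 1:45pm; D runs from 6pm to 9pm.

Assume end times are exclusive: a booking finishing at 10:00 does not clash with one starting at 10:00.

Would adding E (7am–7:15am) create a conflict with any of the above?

C: starts 9am at or after E ends 7:15am → clear.
B: starts 11:45am at or after E ends 7:15am → clear.
A: starts 1:45pm at or after E ends 7:15am → clear.
D: starts 6pm at or after E ends 7:15am → clear.

No — it doesn't clash with anything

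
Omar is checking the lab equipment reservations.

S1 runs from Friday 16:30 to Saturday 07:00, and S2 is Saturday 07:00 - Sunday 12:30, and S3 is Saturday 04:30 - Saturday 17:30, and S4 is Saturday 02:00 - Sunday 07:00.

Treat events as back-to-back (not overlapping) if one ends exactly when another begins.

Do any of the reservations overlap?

Yes

Check each pair: they overlap iff neither finishes before the other starts.
Sorted by start: S1, S4, S3, S2.
S4 starts before S1 ends → S1 and S4 overlap.
That's a conflict, so the schedule is not conflict-free.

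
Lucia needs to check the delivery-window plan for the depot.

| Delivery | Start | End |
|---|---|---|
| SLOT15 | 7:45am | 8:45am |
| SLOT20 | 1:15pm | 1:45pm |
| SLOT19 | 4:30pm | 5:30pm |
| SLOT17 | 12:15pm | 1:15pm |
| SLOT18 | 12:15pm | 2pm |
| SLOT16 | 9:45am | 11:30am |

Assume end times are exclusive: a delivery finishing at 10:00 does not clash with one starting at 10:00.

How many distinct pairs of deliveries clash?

Sorted by start: SLOT15, SLOT16, SLOT17, SLOT18, SLOT20, SLOT19.
SLOT16 starts after SLOT15 ends; SLOT15 is clear from here.
SLOT17 starts after SLOT16 ends; SLOT16 is clear from here.
SLOT18 starts before SLOT17 ends → SLOT17 and SLOT18 overlap.
SLOT20 starts exactly when SLOT17 ends (back-to-back, no overlap); SLOT17 is clear from here.
SLOT20 starts before SLOT18 ends → SLOT18 and SLOT20 overlap.
SLOT19 starts after SLOT18 ends.
SLOT19 starts after SLOT20 ends.
Overlapping pairs: SLOT17 & SLOT18, SLOT18 & SLOT20 — 2 in total.

2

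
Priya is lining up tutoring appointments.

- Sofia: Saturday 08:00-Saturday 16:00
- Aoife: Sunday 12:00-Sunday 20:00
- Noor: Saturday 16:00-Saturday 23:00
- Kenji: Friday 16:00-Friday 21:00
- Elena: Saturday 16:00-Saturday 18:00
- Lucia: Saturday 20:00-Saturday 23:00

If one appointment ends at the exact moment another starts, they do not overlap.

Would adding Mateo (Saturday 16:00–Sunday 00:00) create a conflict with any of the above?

Kenji: ends Friday 21:00 at or before Mateo starts Saturday 16:00 → clear.
Sofia: ends Saturday 16:00 at or before Mateo starts Saturday 16:00 → clear.
Elena: starts Saturday 16:00 before Mateo ends Sunday 00:00, and ends Saturday 18:00 after Mateo starts Saturday 16:00 → overlap.
Noor: starts Saturday 16:00 before Mateo ends Sunday 00:00, and ends Saturday 23:00 after Mateo starts Saturday 16:00 → overlap.
Lucia: starts Saturday 20:00 before Mateo ends Sunday 00:00, and ends Saturday 23:00 after Mateo starts Saturday 16:00 → overlap.
Aoife: starts Sunday 12:00 at or after Mateo ends Sunday 00:00 → clear.
Mateo overlaps Elena, Lucia, Noor.

Yes — it overlaps Elena, Lucia, Noor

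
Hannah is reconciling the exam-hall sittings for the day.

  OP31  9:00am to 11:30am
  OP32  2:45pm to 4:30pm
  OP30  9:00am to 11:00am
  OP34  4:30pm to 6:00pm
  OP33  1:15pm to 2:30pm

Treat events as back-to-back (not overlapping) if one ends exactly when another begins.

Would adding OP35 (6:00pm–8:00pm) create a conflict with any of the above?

No — it doesn't clash with anything

OP30: ends 11:00am at or before OP35 starts 6:00pm → clear.
OP31: ends 11:30am at or before OP35 starts 6:00pm → clear.
OP33: ends 2:30pm at or before OP35 starts 6:00pm → clear.
OP32: ends 4:30pm at or before OP35 starts 6:00pm → clear.
OP34: ends 6:00pm at or before OP35 starts 6:00pm → clear.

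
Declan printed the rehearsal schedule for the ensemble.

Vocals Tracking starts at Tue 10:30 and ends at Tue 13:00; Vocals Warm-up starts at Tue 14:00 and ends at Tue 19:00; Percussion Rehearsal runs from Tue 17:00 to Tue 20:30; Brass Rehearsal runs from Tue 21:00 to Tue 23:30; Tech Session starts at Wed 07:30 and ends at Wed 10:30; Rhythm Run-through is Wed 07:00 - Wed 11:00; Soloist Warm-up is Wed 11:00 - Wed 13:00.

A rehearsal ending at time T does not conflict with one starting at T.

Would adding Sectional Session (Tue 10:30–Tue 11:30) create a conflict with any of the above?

Vocals Tracking: starts Tue 10:30 before Sectional Session ends Tue 11:30, and ends Tue 13:00 after Sectional Session starts Tue 10:30 → overlap.
Vocals Warm-up: starts Tue 14:00 at or after Sectional Session ends Tue 11:30 → clear.
Percussion Rehearsal: starts Tue 17:00 at or after Sectional Session ends Tue 11:30 → clear.
Brass Rehearsal: starts Tue 21:00 at or after Sectional Session ends Tue 11:30 → clear.
Rhythm Run-through: starts Wed 07:00 at or after Sectional Session ends Tue 11:30 → clear.
Tech Session: starts Wed 07:30 at or after Sectional Session ends Tue 11:30 → clear.
Soloist Warm-up: starts Wed 11:00 at or after Sectional Session ends Tue 11:30 → clear.
Sectional Session overlaps Vocals Tracking.

Yes — it overlaps Vocals Tracking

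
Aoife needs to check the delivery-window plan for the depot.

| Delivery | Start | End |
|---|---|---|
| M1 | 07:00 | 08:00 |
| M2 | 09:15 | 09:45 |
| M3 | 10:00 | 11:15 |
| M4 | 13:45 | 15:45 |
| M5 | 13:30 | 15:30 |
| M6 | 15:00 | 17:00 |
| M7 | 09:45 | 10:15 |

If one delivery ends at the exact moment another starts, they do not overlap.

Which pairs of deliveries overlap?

M3 & M7, M4 & M5, M4 & M6, M5 & M6

Sorted by start: M1, M2, M7, M3, M5, M4, M6.
M2 starts after M1 ends, so M1 has no further overlaps.
M7 starts exactly when M2 ends (back-to-back, no overlap), so M2 has no further overlaps.
M3 starts before M7 ends → M7 and M3 overlap.
M5 starts after M7 ends, so M7 has no further overlaps.
M5 starts after M3 ends, so M3 has no further overlaps.
M4 starts before M5 ends → M5 and M4 overlap.
M6 starts before M5 ends → M5 and M6 overlap.
M6 starts before M4 ends → M4 and M6 overlap.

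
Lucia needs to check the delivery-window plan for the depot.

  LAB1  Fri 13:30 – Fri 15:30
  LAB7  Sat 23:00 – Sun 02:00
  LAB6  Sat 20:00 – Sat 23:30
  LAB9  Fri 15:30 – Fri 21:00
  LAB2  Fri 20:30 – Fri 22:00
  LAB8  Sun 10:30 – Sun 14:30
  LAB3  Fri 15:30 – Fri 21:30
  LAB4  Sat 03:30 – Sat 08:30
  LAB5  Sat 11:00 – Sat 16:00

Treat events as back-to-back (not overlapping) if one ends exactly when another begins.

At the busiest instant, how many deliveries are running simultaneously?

Sort all start/end points and keep a running count:
Fri 13:30 start LAB1 → 1
Fri 15:30 end LAB1 → 0
Fri 15:30 start LAB3 → 1
Fri 15:30 start LAB9 → 2
Fri 20:30 start LAB2 → 3
Fri 21:00 end LAB9 → 2
Fri 21:30 end LAB3 → 1
Fri 22:00 end LAB2 → 0
Sat 03:30 start LAB4 → 1
Sat 08:30 end LAB4 → 0
Sat 11:00 start LAB5 → 1
Sat 16:00 end LAB5 → 0
Sat 20:00 start LAB6 → 1
Sat 23:00 start LAB7 → 2
Sat 23:30 end LAB6 → 1
Sun 02:00 end LAB7 → 0
Sun 10:30 start LAB8 → 1
Sun 14:30 end LAB8 → 0
Peak is 3, at Fri 20:30 (LAB2, LAB3, LAB9).

3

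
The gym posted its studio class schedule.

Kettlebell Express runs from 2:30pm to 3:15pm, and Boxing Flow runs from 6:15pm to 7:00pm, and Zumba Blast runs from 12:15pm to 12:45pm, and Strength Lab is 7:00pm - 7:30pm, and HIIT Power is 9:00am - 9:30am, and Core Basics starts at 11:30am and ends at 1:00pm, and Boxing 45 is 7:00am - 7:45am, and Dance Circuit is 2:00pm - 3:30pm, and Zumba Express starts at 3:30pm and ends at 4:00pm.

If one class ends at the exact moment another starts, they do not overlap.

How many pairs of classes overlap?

Two intervals overlap when each starts before the other ends.
Sorted by start: Boxing 45, HIIT Power, Core Basics, Zumba Blast, Dance Circuit, Kettlebell Express, Zumba Express, Boxing Flow, Strength Lab.
HIIT Power starts after Boxing 45 ends, so Boxing 45 has no further overlaps.
Core Basics starts after HIIT Power ends, so HIIT Power has no further overlaps.
Zumba Blast starts before Core Basics ends → Core Basics and Zumba Blast overlap.
Dance Circuit starts after Core Basics ends, so Core Basics has no further overlaps.
Dance Circuit starts after Zumba Blast ends, so Zumba Blast has no further overlaps.
Kettlebell Express starts before Dance Circuit ends → Dance Circuit and Kettlebell Express overlap.
Zumba Express starts exactly when Dance Circuit ends (back-to-back, no overlap), so Dance Circuit has no further overlaps.
Zumba Express starts after Kettlebell Express ends, so Kettlebell Express has no further overlaps.
Boxing Flow starts after Zumba Express ends, so Zumba Express has no further overlaps.
Strength Lab starts exactly when Boxing Flow ends (back-to-back, no overlap).
Overlapping pairs: Core Basics & Zumba Blast, Dance Circuit & Kettlebell Express — 2 in total.

2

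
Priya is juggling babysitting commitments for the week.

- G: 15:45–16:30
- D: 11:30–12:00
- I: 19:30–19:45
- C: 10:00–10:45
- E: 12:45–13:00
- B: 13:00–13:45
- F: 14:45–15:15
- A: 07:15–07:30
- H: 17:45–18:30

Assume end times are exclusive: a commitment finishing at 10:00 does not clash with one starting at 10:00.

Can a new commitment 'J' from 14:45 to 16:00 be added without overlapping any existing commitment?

A: ends 07:30 at or before J starts 14:45 → clear.
C: ends 10:45 at or before J starts 14:45 → clear.
D: ends 12:00 at or before J starts 14:45 → clear.
E: ends 13:00 at or before J starts 14:45 → clear.
B: ends 13:45 at or before J starts 14:45 → clear.
F: starts 14:45 before J ends 16:00, and ends 15:15 after J starts 14:45 → overlap.
G: starts 15:45 before J ends 16:00, and ends 16:30 after J starts 14:45 → overlap.
H: starts 17:45 at or after J ends 16:00 → clear.
I: starts 19:30 at or after J ends 16:00 → clear.
J overlaps F, G.

No — it overlaps F, G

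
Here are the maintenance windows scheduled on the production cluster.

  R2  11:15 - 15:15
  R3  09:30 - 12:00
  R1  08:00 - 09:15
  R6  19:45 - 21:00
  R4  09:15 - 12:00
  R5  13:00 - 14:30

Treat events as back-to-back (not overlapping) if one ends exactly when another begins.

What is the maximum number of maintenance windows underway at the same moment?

3

Sweep the timeline, counting +1 at each start and −1 at each end (ends before starts at a tie):
08:00 start R1 → 1
09:15 end R1 → 0
09:15 start R4 → 1
09:30 start R3 → 2
11:15 start R2 → 3
12:00 end R3 → 2
12:00 end R4 → 1
13:00 start R5 → 2
14:30 end R5 → 1
15:15 end R2 → 0
19:45 start R6 → 1
21:00 end R6 → 0
Peak is 3, at 11:15 (R2, R3, R4).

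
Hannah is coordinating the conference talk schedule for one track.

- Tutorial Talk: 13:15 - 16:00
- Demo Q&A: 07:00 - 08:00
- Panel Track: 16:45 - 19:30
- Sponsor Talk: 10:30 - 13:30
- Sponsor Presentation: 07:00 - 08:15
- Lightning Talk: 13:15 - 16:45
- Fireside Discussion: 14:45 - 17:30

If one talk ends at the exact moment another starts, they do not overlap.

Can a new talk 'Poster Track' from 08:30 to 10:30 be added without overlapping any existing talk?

Yes — the slot is free

Demo Q&A: ends 08:00 at or before Poster Track starts 08:30 → clear.
Sponsor Presentation: ends 08:15 at or before Poster Track starts 08:30 → clear.
Sponsor Talk: starts 10:30 at or after Poster Track ends 10:30 → clear.
Lightning Talk: starts 13:15 at or after Poster Track ends 10:30 → clear.
Tutorial Talk: starts 13:15 at or after Poster Track ends 10:30 → clear.
Fireside Discussion: starts 14:45 at or after Poster Track ends 10:30 → clear.
Panel Track: starts 16:45 at or after Poster Track ends 10:30 → clear.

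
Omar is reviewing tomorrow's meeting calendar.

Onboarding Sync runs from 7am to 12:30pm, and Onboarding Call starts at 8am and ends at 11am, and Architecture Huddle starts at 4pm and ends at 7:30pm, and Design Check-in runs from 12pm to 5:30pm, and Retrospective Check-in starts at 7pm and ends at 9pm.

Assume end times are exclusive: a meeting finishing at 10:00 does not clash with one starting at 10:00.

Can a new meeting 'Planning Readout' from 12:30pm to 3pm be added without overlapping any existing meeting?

No — it overlaps Design Check-in

Onboarding Sync: ends 12:30pm at or before Planning Readout starts 12:30pm → clear.
Onboarding Call: ends 11am at or before Planning Readout starts 12:30pm → clear.
Design Check-in: starts 12pm before Planning Readout ends 3pm, and ends 5:30pm after Planning Readout starts 12:30pm → overlap.
Architecture Huddle: starts 4pm at or after Planning Readout ends 3pm → clear.
Retrospective Check-in: starts 7pm at or after Planning Readout ends 3pm → clear.
Planning Readout overlaps Design Check-in.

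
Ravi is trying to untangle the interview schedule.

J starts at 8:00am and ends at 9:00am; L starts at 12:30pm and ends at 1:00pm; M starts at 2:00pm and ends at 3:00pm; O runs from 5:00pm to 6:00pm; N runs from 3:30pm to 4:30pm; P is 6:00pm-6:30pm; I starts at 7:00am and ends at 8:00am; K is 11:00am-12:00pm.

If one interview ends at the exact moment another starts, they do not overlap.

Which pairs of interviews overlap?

none

Sorted by start: I, J, K, L, M, N, O, P.
J starts exactly when I ends (back-to-back, no overlap), so nothing later overlaps I either.
K starts after J ends, so nothing later overlaps J either.
L starts after K ends, so nothing later overlaps K either.
M starts after L ends, so nothing later overlaps L either.
N starts after M ends, so nothing later overlaps M either.
O starts after N ends, so nothing later overlaps N either.
P starts exactly when O ends (back-to-back, no overlap).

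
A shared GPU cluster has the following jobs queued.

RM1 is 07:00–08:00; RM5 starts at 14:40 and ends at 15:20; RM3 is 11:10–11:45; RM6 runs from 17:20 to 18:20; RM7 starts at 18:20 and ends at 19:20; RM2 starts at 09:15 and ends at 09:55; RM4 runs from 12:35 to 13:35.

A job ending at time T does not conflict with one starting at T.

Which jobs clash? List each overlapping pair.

no overlapping pairs

Sorted by start: RM1, RM2, RM3, RM4, RM5, RM6, RM7.
RM2 starts after RM1 ends, so nothing later overlaps RM1 either.
RM3 starts after RM2 ends, so nothing later overlaps RM2 either.
RM4 starts after RM3 ends, so nothing later overlaps RM3 either.
RM5 starts after RM4 ends, so nothing later overlaps RM4 either.
RM6 starts after RM5 ends, so nothing later overlaps RM5 either.
RM7 starts exactly when RM6 ends (back-to-back, no overlap).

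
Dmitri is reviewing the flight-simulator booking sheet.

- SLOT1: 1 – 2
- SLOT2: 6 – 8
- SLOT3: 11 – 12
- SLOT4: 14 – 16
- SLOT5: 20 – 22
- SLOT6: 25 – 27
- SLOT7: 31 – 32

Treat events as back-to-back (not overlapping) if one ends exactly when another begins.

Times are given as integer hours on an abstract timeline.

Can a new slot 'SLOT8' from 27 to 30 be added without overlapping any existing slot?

Yes — the slot is free

SLOT1: ends 2 at or before SLOT8 starts 27 → clear.
SLOT2: ends 8 at or before SLOT8 starts 27 → clear.
SLOT3: ends 12 at or before SLOT8 starts 27 → clear.
SLOT4: ends 16 at or before SLOT8 starts 27 → clear.
SLOT5: ends 22 at or before SLOT8 starts 27 → clear.
SLOT6: ends 27 at or before SLOT8 starts 27 → clear.
SLOT7: starts 31 at or after SLOT8 ends 30 → clear.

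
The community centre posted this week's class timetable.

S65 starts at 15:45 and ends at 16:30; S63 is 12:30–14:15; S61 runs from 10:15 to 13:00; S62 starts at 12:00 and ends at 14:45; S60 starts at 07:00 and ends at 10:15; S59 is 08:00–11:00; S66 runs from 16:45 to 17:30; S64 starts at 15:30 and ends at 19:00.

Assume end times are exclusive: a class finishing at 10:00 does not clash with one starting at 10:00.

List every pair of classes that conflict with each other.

S59 & S60, S59 & S61, S61 & S62, S61 & S63, S62 & S63, S64 & S65, S64 & S66

Check each pair: they overlap iff neither finishes before the other starts.
Sorted by start: S60, S59, S61, S62, S63, S64, S65, S66.
S59 starts before S60 ends → S60 and S59 overlap.
S61 starts exactly when S60 ends (back-to-back, no overlap) — done with S60.
S61 starts before S59 ends → S59 and S61 overlap.
S62 starts after S59 ends — done with S59.
S62 starts before S61 ends → S61 and S62 overlap.
S63 starts before S61 ends → S61 and S63 overlap.
S64 starts after S61 ends — done with S61.
S63 starts before S62 ends → S62 and S63 overlap.
S64 starts after S62 ends — done with S62.
S64 starts after S63 ends — done with S63.
S65 starts before S64 ends → S64 and S65 overlap.
S66 starts before S64 ends → S64 and S66 overlap.
S66 starts after S65 ends.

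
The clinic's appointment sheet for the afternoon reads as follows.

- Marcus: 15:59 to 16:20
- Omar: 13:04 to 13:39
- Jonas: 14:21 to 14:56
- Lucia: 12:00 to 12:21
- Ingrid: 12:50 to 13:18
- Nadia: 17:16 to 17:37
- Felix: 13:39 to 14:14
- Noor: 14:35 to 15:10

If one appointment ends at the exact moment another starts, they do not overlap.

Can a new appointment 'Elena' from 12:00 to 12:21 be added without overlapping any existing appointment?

Lucia: starts 12:00 before Elena ends 12:21, and ends 12:21 after Elena starts 12:00 → overlap.
Ingrid: starts 12:50 at or after Elena ends 12:21 → clear.
Omar: starts 13:04 at or after Elena ends 12:21 → clear.
Felix: starts 13:39 at or after Elena ends 12:21 → clear.
Jonas: starts 14:21 at or after Elena ends 12:21 → clear.
Noor: starts 14:35 at or after Elena ends 12:21 → clear.
Marcus: starts 15:59 at or after Elena ends 12:21 → clear.
Nadia: starts 17:16 at or after Elena ends 12:21 → clear.
Elena overlaps Lucia.

No — it overlaps Lucia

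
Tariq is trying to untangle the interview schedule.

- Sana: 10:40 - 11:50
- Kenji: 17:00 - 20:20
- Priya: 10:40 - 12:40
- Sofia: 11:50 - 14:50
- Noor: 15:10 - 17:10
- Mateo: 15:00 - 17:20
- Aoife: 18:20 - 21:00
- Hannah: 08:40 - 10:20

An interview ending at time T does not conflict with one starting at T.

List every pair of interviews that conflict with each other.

Aoife & Kenji, Kenji & Mateo, Kenji & Noor, Mateo & Noor, Priya & Sana, Priya & Sofia

Sorted by start: Hannah, Priya, Sana, Sofia, Mateo, Noor, Kenji, Aoife.
Priya starts after Hannah ends, so Hannah has no further overlaps.
Sana starts before Priya ends → Priya and Sana overlap.
Sofia starts before Priya ends → Priya and Sofia overlap.
Mateo starts after Priya ends, so Priya has no further overlaps.
Sofia starts exactly when Sana ends (back-to-back, no overlap), so Sana has no further overlaps.
Mateo starts after Sofia ends, so Sofia has no further overlaps.
Noor starts before Mateo ends → Mateo and Noor overlap.
Kenji starts before Mateo ends → Mateo and Kenji overlap.
Aoife starts after Mateo ends.
Kenji starts before Noor ends → Noor and Kenji overlap.
Aoife starts after Noor ends.
Aoife starts before Kenji ends → Kenji and Aoife overlap.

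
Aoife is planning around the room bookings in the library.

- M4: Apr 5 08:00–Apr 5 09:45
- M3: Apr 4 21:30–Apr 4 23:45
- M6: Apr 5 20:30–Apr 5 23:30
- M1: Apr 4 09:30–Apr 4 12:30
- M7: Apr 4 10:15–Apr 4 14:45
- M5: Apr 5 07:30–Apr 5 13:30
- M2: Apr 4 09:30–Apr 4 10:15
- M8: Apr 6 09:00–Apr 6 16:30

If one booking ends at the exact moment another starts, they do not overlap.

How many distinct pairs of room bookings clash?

3

Sorted by start: M1, M2, M7, M3, M5, M4, M6, M8.
M2 starts before M1 ends → M1 and M2 overlap.
M7 starts before M1 ends → M1 and M7 overlap.
M3 starts after M1 ends, so nothing later overlaps M1 either.
M7 starts exactly when M2 ends (back-to-back, no overlap), so nothing later overlaps M2 either.
M3 starts after M7 ends, so nothing later overlaps M7 either.
M5 starts after M3 ends, so nothing later overlaps M3 either.
M4 starts before M5 ends → M5 and M4 overlap.
M6 starts after M5 ends, so nothing later overlaps M5 either.
M6 starts after M4 ends, so nothing later overlaps M4 either.
M8 starts after M6 ends.
Overlapping pairs: M1 & M2, M1 & M7, M4 & M5 — 3 in total.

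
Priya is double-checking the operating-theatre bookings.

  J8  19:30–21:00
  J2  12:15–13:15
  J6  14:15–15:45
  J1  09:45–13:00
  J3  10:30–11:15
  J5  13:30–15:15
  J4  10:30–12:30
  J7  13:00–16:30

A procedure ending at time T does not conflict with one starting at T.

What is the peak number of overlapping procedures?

Sort all start/end points and keep a running count:
09:45 start J1 → 1
10:30 start J3 → 2
10:30 start J4 → 3
11:15 end J3 → 2
12:15 start J2 → 3
12:30 end J4 → 2
13:00 end J1 → 1
13:00 start J7 → 2
13:15 end J2 → 1
13:30 start J5 → 2
14:15 start J6 → 3
15:15 end J5 → 2
15:45 end J6 → 1
16:30 end J7 → 0
19:30 start J8 → 1
21:00 end J8 → 0
Peak is 3, at 10:30 (J1, J3, J4).

3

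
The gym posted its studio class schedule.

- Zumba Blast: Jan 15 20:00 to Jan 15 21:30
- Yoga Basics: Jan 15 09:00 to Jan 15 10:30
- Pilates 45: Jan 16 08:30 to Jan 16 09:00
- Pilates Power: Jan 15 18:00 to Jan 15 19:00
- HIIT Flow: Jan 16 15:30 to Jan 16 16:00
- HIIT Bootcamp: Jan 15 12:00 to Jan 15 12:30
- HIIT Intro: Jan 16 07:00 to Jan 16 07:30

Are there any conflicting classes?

No

Check each pair: they overlap iff neither finishes before the other starts.
Sorted by start: Yoga Basics, HIIT Bootcamp, Pilates Power, Zumba Blast, HIIT Intro, Pilates 45, HIIT Flow.
HIIT Bootcamp starts after Yoga Basics ends, so nothing later overlaps Yoga Basics either.
Pilates Power starts after HIIT Bootcamp ends, so nothing later overlaps HIIT Bootcamp either.
Zumba Blast starts after Pilates Power ends, so nothing later overlaps Pilates Power either.
HIIT Intro starts after Zumba Blast ends, so nothing later overlaps Zumba Blast either.
Pilates 45 starts after HIIT Intro ends, so nothing later overlaps HIIT Intro either.
HIIT Flow starts after Pilates 45 ends.
Every pair is clear; the schedule has no overlaps.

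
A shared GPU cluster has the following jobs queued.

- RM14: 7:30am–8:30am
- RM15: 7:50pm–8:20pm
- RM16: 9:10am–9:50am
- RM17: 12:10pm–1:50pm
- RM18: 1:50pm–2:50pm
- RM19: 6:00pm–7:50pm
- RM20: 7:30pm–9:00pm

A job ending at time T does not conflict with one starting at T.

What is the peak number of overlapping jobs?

2

Walk through starts and ends in time order (an end at T is processed before a start at T):
7:30am start RM14 → 1
8:30am end RM14 → 0
9:10am start RM16 → 1
9:50am end RM16 → 0
12:10pm start RM17 → 1
1:50pm end RM17 → 0
1:50pm start RM18 → 1
2:50pm end RM18 → 0
6:00pm start RM19 → 1
7:30pm start RM20 → 2
7:50pm end RM19 → 1
7:50pm start RM15 → 2
8:20pm end RM15 → 1
9:00pm end RM20 → 0
Peak is 2, at 7:30pm (RM19, RM20).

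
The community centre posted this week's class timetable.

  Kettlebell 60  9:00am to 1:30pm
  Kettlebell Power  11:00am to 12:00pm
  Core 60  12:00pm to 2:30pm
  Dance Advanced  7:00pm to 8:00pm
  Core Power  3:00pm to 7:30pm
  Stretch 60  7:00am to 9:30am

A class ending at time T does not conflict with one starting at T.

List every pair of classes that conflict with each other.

Sorted by start: Stretch 60, Kettlebell 60, Kettlebell Power, Core 60, Core Power, Dance Advanced.
Kettlebell 60 starts before Stretch 60 ends → Stretch 60 and Kettlebell 60 overlap.
Kettlebell Power starts after Stretch 60 ends, so Stretch 60 has no further overlaps.
Kettlebell Power starts before Kettlebell 60 ends → Kettlebell 60 and Kettlebell Power overlap.
Core 60 starts before Kettlebell 60 ends → Kettlebell 60 and Core 60 overlap.
Core Power starts after Kettlebell 60 ends, so Kettlebell 60 has no further overlaps.
Core 60 starts exactly when Kettlebell Power ends (back-to-back, no overlap), so Kettlebell Power has no further overlaps.
Core Power starts after Core 60 ends, so Core 60 has no further overlaps.
Dance Advanced starts before Core Power ends → Core Power and Dance Advanced overlap.

Core 60 & Kettlebell 60, Core Power & Dance Advanced, Kettlebell 60 & Kettlebell Power, Kettlebell 60 & Stretch 60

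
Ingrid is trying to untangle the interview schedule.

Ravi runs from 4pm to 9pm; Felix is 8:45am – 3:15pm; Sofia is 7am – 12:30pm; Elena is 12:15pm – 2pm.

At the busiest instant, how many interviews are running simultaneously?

3

Walk through starts and ends in time order (an end at T is processed before a start at T):
7am start Sofia → 1
8:45am start Felix → 2
12:15pm start Elena → 3
12:30pm end Sofia → 2
2pm end Elena → 1
3:15pm end Felix → 0
4pm start Ravi → 1
9pm end Ravi → 0
Peak is 3, at 12:15pm (Elena, Felix, Sofia).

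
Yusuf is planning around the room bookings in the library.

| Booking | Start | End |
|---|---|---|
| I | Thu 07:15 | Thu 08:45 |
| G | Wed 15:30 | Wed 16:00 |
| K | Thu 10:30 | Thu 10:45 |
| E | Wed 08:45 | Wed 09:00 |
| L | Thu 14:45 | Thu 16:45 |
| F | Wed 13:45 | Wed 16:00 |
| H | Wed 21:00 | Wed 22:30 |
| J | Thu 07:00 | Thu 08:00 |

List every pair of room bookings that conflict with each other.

Two intervals overlap when each starts before the other ends.
Sorted by start: E, F, G, H, J, I, K, L.
F starts after E ends — done with E.
G starts before F ends → F and G overlap.
H starts after F ends — done with F.
H starts after G ends — done with G.
J starts after H ends — done with H.
I starts before J ends → J and I overlap.
K starts after J ends — done with J.
K starts after I ends — done with I.
L starts after K ends.

F & G, I & J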